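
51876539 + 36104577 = 87981116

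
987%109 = 6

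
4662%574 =70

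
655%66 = 61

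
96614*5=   483070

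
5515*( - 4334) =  - 23902010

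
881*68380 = 60242780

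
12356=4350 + 8006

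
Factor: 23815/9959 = 5^1*11^1*23^( - 1 ) = 55/23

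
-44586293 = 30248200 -74834493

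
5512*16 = 88192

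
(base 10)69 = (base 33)23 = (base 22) 33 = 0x45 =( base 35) 1y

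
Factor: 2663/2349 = 3^( - 4)*29^( - 1)*2663^1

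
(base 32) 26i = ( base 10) 2258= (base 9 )3078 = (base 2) 100011010010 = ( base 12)1382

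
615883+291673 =907556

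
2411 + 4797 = 7208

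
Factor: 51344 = 2^4*3209^1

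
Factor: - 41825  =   - 5^2*7^1*239^1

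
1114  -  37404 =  - 36290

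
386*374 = 144364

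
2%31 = 2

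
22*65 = 1430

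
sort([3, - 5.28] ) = [-5.28, 3 ] 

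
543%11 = 4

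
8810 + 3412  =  12222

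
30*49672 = 1490160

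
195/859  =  195/859 = 0.23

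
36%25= 11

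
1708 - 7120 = -5412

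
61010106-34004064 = 27006042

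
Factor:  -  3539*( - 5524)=2^2*1381^1*3539^1= 19549436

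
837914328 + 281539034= 1119453362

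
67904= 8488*8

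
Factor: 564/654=94/109 =2^1*47^1* 109^(-1)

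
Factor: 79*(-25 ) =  - 1975=- 5^2*79^1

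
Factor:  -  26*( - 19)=2^1*13^1*19^1  =  494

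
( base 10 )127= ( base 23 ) 5C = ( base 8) 177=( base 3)11201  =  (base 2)1111111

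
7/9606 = 7/9606 = 0.00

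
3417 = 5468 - 2051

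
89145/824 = 108 + 153/824=108.19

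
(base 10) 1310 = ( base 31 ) 1B8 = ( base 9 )1715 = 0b10100011110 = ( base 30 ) 1DK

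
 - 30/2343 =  - 10/781  =  -0.01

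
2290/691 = 2290/691 = 3.31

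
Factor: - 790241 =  - 790241^1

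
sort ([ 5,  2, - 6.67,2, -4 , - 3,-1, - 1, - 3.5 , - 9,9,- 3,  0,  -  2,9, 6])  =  [ - 9, -6.67, - 4, - 3.5, -3, - 3, - 2, - 1, - 1, 0,2,2,5 , 6,9,  9]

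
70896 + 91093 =161989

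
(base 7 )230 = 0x77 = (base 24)4n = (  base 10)119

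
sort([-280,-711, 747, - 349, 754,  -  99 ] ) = [ - 711,- 349, - 280, - 99,747 , 754 ] 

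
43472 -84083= - 40611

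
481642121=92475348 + 389166773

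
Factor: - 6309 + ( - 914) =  - 31^1*233^1 = - 7223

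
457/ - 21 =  - 22 + 5/21= -21.76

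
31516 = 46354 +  -14838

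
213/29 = 213/29 = 7.34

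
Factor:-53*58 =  - 2^1*29^1*53^1  =  -3074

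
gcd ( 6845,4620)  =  5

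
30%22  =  8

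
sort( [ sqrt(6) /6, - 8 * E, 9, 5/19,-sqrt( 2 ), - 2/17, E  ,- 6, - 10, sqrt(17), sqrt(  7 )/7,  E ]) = [ - 8*E, - 10, - 6, - sqrt( 2),-2/17,  5/19, sqrt( 7) /7, sqrt(6 )/6, E, E, sqrt (17), 9]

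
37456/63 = 37456/63 = 594.54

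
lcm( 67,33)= 2211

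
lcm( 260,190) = 4940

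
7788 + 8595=16383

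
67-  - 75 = 142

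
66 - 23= 43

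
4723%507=160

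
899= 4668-3769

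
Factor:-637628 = - 2^2*159407^1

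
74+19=93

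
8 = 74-66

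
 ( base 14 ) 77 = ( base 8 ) 151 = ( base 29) 3I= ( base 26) 41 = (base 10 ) 105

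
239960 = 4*59990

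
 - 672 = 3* (  -  224) 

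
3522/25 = 140+22/25 = 140.88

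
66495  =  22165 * 3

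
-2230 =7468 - 9698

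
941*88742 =83506222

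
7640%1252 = 128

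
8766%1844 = 1390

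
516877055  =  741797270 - 224920215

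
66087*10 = 660870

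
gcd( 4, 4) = 4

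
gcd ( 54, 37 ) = 1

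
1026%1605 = 1026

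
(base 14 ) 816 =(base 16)634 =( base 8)3064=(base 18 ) 4G4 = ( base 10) 1588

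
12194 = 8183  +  4011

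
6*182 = 1092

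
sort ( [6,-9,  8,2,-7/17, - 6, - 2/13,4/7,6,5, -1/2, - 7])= [ - 9, - 7, - 6,  -  1/2 ,  -  7/17,-2/13, 4/7, 2,5,6,6,8]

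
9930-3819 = 6111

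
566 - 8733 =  -8167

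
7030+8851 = 15881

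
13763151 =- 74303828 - -88066979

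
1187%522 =143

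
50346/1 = 50346 = 50346.00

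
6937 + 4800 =11737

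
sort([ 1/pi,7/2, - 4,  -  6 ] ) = [ -6 , - 4,1/pi,  7/2 ]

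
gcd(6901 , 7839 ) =67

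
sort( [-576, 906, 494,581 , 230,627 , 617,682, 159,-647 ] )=[ - 647, - 576, 159,  230 , 494,581 , 617, 627, 682,  906]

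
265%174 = 91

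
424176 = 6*70696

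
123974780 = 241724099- 117749319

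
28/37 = 28/37 = 0.76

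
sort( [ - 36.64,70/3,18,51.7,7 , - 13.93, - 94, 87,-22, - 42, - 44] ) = [ - 94, - 44, - 42, - 36.64, - 22,-13.93 , 7 , 18 , 70/3 , 51.7,87 ]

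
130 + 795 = 925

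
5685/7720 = 1137/1544 = 0.74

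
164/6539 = 164/6539 = 0.03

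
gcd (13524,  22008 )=84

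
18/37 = 18/37 =0.49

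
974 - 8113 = -7139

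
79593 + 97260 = 176853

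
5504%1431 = 1211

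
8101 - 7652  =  449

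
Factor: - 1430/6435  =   - 2^1*3^( - 2 ) =- 2/9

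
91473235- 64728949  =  26744286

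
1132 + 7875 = 9007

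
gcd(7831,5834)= 1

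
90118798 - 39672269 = 50446529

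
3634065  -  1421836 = 2212229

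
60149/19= 60149/19 = 3165.74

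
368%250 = 118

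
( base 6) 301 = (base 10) 109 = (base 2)1101101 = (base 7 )214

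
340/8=42 + 1/2 = 42.50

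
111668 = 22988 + 88680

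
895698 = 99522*9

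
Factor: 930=2^1*3^1 * 5^1*31^1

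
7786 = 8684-898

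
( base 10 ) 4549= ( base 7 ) 16156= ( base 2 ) 1000111000101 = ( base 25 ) 76O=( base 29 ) 5BP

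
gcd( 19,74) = 1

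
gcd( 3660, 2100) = 60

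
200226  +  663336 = 863562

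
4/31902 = 2/15951 = 0.00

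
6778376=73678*92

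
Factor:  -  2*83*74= - 2^2*37^1*83^1 = - 12284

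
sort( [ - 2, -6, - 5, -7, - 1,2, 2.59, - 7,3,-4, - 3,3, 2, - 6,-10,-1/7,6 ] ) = [-10,- 7, - 7, - 6,-6 , - 5 , - 4, - 3, - 2,-1, - 1/7, 2,2, 2.59,3, 3,6]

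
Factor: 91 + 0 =91 = 7^1 * 13^1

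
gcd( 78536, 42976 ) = 8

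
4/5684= 1/1421 = 0.00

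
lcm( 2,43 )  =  86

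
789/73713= 263/24571 =0.01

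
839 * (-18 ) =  - 15102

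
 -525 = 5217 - 5742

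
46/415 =46/415=0.11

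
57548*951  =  54728148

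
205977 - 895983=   -  690006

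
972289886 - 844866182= 127423704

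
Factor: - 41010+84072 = 2^1*3^1*7177^1 = 43062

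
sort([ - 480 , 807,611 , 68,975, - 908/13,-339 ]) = [ - 480, - 339,  -  908/13, 68,611,807,975] 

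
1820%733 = 354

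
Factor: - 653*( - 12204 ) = 2^2*3^3 * 113^1*653^1 = 7969212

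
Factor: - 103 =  - 103^1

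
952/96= 9 + 11/12 = 9.92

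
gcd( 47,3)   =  1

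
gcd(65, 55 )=5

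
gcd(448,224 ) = 224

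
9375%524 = 467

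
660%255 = 150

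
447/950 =447/950=0.47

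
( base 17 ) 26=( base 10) 40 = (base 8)50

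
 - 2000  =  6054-8054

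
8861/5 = 1772 + 1/5  =  1772.20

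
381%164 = 53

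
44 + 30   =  74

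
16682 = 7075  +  9607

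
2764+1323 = 4087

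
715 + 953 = 1668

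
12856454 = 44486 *289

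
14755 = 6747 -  - 8008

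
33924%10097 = 3633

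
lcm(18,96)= 288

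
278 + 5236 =5514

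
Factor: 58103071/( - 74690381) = -13^1* 83^1 * 53849^1*74690381^( - 1) 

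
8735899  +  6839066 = 15574965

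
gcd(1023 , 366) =3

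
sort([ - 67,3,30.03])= [ - 67, 3,30.03] 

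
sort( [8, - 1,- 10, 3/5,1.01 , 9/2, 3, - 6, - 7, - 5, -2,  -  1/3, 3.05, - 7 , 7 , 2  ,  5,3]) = [ - 10, - 7, - 7, - 6 ,-5 , - 2, - 1, - 1/3,3/5, 1.01,2, 3, 3, 3.05,9/2,  5,7,8 ] 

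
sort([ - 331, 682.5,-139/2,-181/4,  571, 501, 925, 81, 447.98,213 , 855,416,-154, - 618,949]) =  [ - 618,-331,-154,-139/2, - 181/4, 81 , 213, 416,  447.98,501, 571, 682.5, 855, 925,  949]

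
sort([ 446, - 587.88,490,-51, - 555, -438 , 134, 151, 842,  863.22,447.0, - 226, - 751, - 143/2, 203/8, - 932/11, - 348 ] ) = [ - 751, - 587.88, - 555, - 438, - 348,-226, -932/11,- 143/2, - 51, 203/8,  134, 151, 446,447.0,490,  842,863.22 ]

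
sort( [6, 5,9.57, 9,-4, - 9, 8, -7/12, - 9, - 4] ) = [ - 9, - 9, - 4,-4, - 7/12, 5,6,8,9, 9.57]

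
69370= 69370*1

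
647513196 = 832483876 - 184970680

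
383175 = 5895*65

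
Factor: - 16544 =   -  2^5*11^1*47^1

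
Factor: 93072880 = 2^4*5^1 *83^1 * 107^1*131^1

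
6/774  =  1/129 = 0.01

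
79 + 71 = 150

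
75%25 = 0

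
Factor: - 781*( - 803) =627143=11^2*71^1*73^1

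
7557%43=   32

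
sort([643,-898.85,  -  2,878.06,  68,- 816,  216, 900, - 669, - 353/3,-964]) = [ - 964, - 898.85,-816,-669, - 353/3,-2, 68, 216, 643, 878.06, 900 ]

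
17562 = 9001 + 8561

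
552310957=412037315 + 140273642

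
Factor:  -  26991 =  - 3^2*2999^1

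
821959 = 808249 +13710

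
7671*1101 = 8445771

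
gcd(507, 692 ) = 1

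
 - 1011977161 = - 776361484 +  - 235615677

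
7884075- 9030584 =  - 1146509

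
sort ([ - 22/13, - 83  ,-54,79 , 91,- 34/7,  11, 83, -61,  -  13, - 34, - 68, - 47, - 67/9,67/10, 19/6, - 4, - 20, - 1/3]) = [ - 83, - 68, - 61, - 54, - 47, - 34, - 20,-13, - 67/9, - 34/7,-4, - 22/13, - 1/3, 19/6, 67/10, 11,79,  83,91] 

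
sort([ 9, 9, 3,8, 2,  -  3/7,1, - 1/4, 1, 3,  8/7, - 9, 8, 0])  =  [ - 9, - 3/7, - 1/4, 0, 1, 1, 8/7, 2,3, 3,8, 8,9,  9]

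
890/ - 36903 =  - 1+ 36013/36903  =  - 0.02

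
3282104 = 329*9976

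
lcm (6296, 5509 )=44072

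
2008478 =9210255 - 7201777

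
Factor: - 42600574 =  - 2^1*21300287^1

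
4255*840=3574200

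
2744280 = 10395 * 264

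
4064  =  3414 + 650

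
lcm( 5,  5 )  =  5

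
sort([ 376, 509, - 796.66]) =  [  -  796.66, 376, 509]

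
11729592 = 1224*9583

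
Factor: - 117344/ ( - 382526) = 304/991 = 2^4*19^1*991^( - 1)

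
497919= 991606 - 493687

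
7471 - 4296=3175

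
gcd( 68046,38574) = 6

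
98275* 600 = 58965000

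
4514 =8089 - 3575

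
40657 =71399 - 30742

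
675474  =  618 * 1093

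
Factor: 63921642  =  2^1*3^1*97^1*109831^1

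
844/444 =211/111  =  1.90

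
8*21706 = 173648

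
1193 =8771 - 7578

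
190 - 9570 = -9380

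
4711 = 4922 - 211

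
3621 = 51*71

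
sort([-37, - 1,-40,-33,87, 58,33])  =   [ - 40,  -  37, - 33 , -1 , 33 , 58 , 87 ]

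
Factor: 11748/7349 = 2^2*3^1*11^1*89^1*7349^ ( - 1) 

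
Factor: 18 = 2^1*3^2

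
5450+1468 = 6918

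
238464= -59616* (-4 )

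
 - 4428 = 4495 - 8923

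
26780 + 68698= 95478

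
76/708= 19/177 = 0.11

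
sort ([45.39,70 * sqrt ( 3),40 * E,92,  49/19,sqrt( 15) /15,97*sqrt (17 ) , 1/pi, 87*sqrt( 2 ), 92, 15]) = [sqrt ( 15 ) /15,1/pi,49/19 , 15, 45.39, 92, 92,40 * E,70 * sqrt(3),87* sqrt (2), 97*sqrt( 17 )]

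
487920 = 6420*76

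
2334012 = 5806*402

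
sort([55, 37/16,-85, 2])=[ - 85, 2,  37/16, 55] 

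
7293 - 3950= 3343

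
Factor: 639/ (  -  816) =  - 2^ ( - 4 )*3^1 * 17^( - 1)*71^1 =- 213/272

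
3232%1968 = 1264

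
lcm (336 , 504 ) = 1008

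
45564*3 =136692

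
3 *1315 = 3945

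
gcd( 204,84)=12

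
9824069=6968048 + 2856021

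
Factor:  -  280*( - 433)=121240 = 2^3*5^1*7^1*433^1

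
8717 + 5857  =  14574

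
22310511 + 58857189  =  81167700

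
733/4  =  183+1/4 = 183.25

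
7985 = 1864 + 6121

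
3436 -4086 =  - 650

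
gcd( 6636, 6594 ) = 42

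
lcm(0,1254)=0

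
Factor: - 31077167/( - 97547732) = 2^( - 2)*11^1*739^1*3823^1*24386933^( - 1)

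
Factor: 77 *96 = 2^5 *3^1*7^1  *11^1 = 7392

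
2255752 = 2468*914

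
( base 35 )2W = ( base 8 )146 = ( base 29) 3F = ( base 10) 102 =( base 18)5c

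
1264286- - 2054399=3318685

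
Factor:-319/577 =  - 11^1 * 29^1*577^( - 1 )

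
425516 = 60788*7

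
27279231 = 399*68369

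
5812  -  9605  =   - 3793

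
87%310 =87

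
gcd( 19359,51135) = 3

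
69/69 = 1 = 1.00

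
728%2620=728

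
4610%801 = 605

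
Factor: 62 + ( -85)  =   - 23 = - 23^1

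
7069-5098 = 1971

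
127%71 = 56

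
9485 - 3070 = 6415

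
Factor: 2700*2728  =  7365600 = 2^5*3^3 *5^2*11^1 *31^1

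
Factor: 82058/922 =89^1 = 89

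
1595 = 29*55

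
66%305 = 66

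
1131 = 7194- 6063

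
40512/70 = 578 + 26/35= 578.74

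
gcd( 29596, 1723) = 1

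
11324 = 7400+3924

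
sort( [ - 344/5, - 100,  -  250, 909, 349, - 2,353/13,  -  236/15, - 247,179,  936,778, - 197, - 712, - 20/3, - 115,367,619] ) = [ - 712, - 250,  -  247, - 197 , - 115, - 100, - 344/5, - 236/15,  -  20/3, - 2,353/13,179, 349,367,619,778,909,936]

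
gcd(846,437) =1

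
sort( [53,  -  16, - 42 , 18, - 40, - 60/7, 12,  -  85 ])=[ - 85, -42, - 40, - 16,-60/7, 12, 18,53] 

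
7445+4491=11936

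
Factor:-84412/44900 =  - 5^( - 2 )*47^1 = - 47/25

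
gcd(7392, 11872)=224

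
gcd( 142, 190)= 2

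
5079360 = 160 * 31746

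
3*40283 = 120849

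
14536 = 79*184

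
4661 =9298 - 4637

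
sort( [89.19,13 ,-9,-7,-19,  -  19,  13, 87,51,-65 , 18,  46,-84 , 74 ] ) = [-84, - 65, - 19,-19, - 9,-7 , 13,13,18 , 46,51, 74,87, 89.19]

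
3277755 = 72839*45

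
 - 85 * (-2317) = 196945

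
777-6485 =-5708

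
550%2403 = 550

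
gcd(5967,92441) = 1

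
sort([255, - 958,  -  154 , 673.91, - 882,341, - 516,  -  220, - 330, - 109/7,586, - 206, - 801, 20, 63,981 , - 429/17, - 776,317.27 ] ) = [ - 958, - 882,  -  801, - 776, - 516, - 330, - 220, - 206, - 154, - 429/17, - 109/7,20, 63,255, 317.27, 341, 586,673.91, 981] 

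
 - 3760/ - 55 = 752/11 = 68.36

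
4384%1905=574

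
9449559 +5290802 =14740361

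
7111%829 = 479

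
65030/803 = 65030/803 = 80.98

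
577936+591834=1169770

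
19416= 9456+9960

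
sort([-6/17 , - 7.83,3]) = [ - 7.83, - 6/17,3 ] 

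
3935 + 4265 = 8200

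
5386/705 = 5386/705= 7.64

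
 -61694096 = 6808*( - 9062)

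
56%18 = 2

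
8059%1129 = 156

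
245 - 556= - 311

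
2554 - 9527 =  -6973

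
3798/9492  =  633/1582 = 0.40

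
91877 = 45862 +46015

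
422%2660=422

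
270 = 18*15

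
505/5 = 101 = 101.00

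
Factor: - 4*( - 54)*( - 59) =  - 12744= -2^3*3^3*59^1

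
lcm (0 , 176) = 0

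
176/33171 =176/33171 =0.01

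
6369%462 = 363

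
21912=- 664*( - 33) 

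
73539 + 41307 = 114846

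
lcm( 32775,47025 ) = 1081575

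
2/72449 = 2/72449 = 0.00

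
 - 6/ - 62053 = 6/62053 = 0.00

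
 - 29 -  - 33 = 4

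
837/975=279/325  =  0.86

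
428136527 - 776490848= - 348354321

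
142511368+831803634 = 974315002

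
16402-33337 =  -16935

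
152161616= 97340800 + 54820816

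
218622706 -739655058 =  - 521032352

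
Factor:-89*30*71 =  - 189570 = - 2^1*3^1 * 5^1* 71^1 * 89^1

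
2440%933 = 574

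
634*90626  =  57456884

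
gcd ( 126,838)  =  2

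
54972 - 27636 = 27336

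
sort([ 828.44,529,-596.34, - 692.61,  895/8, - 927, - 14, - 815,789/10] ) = [ - 927, - 815,- 692.61, - 596.34,- 14,789/10,895/8, 529  ,  828.44 ] 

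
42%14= 0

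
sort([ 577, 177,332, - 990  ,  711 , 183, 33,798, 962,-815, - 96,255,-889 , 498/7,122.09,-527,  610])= [-990, - 889, - 815,-527,-96, 33,498/7,122.09, 177, 183, 255, 332, 577,610  ,  711, 798,962] 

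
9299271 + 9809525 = 19108796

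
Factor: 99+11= 2^1* 5^1*11^1 = 110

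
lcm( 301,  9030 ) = 9030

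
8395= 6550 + 1845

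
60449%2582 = 1063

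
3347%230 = 127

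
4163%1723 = 717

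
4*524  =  2096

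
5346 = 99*54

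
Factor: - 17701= - 31^1*571^1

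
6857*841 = 5766737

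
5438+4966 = 10404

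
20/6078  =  10/3039= 0.00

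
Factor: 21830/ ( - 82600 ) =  - 2^( -2)*5^( - 1)*7^(-1 )*37^1= - 37/140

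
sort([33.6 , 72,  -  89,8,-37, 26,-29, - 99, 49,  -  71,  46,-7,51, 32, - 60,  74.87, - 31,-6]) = [-99, - 89, - 71,-60,-37, - 31,-29,  -  7,- 6,  8, 26,32, 33.6, 46,49, 51,72, 74.87] 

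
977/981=977/981 = 1.00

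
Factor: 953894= 2^1*53^1* 8999^1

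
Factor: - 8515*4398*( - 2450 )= 2^2*3^1*5^3*7^2*13^1*131^1*733^1 = 91749976500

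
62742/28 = 31371/14 = 2240.79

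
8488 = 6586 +1902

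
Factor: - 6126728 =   -  2^3*83^1*9227^1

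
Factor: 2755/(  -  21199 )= - 5^1*17^ (-1) * 19^1*43^( - 1) = - 95/731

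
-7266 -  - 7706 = 440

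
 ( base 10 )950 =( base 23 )1i7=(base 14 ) 4bc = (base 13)581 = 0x3B6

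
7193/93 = 7193/93 =77.34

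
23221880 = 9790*2372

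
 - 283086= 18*( - 15727 )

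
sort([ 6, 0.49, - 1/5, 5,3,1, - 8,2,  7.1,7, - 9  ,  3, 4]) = [ - 9, -8, - 1/5,0.49, 1,2,3,3, 4, 5,6, 7,7.1]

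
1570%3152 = 1570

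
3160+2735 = 5895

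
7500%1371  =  645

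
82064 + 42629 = 124693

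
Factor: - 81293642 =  -2^1*163^1 * 249367^1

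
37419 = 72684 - 35265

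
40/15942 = 20/7971=   0.00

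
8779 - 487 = 8292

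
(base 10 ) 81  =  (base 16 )51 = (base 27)30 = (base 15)56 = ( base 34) 2D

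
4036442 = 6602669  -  2566227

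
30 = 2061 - 2031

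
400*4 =1600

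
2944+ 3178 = 6122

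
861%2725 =861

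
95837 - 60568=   35269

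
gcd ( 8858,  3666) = 2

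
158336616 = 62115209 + 96221407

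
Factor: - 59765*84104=  -  5026475560=-2^3*5^1*10513^1*11953^1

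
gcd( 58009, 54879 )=1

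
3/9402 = 1/3134  =  0.00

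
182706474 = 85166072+97540402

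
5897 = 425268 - 419371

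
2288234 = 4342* 527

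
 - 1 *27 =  - 27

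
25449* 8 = 203592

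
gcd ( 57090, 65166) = 6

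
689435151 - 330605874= 358829277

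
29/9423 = 29/9423 = 0.00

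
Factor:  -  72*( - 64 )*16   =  73728  =  2^13*3^2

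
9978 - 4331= 5647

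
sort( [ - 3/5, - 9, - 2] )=[-9, - 2, - 3/5 ]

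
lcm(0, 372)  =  0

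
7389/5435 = 1 +1954/5435 = 1.36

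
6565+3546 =10111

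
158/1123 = 158/1123= 0.14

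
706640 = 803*880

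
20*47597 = 951940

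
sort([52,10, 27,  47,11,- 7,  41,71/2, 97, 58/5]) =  [-7, 10, 11, 58/5, 27, 71/2, 41,47,52,97 ]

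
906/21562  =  453/10781=0.04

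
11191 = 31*361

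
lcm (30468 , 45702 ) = 91404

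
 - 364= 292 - 656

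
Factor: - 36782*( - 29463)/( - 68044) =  - 541854033/34022 = - 2^( - 1)*3^1*7^1*23^1*53^1*61^1*347^1*17011^ (  -  1 )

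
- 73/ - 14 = 73/14 = 5.21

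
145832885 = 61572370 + 84260515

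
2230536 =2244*994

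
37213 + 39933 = 77146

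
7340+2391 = 9731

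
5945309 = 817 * 7277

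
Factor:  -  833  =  -7^2*17^1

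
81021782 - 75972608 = 5049174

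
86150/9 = 9572+2/9 = 9572.22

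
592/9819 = 592/9819 = 0.06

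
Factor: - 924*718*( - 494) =327735408  =  2^4*3^1*7^1*11^1*13^1*19^1*359^1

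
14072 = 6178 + 7894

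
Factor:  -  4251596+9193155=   4941559 = 7^1*705937^1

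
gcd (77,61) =1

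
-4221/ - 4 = 1055  +  1/4 = 1055.25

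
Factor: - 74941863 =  - 3^1*3559^1*7019^1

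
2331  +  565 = 2896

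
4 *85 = 340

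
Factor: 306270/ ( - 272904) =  - 2^(-2 ) * 3^1  *  5^1 *41^1*137^( - 1)=-  615/548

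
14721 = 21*701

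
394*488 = 192272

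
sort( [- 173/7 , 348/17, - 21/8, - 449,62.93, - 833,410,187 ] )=[-833, - 449, - 173/7, - 21/8,348/17,62.93,  187, 410]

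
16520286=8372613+8147673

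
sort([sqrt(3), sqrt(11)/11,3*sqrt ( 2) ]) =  [sqrt( 11)/11, sqrt(3),3 * sqrt(2) ] 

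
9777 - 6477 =3300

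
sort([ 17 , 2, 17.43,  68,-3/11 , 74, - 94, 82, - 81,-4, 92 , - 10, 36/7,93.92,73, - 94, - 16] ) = [-94, - 94,  -  81, - 16, - 10, - 4, - 3/11, 2, 36/7,17,17.43, 68, 73, 74, 82 , 92,93.92]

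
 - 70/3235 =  - 14/647 = -0.02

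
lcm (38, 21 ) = 798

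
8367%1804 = 1151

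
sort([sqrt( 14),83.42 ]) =[sqrt( 14),83.42]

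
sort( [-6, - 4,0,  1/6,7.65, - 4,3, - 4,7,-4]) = [ - 6, - 4 ,-4, - 4, - 4,  0,1/6, 3 , 7 , 7.65]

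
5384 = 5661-277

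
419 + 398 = 817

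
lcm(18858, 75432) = 75432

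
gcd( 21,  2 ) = 1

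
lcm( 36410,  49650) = 546150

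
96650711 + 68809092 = 165459803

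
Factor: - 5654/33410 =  -5^( - 1)*11^1* 13^( - 1 ) = -  11/65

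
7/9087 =7/9087 = 0.00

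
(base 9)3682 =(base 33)2h8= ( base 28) 3e3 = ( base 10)2747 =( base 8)5273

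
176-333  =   - 157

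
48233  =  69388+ - 21155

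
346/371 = 346/371 = 0.93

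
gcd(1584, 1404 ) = 36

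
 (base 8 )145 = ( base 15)6b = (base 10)101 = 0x65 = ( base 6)245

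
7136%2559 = 2018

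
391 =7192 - 6801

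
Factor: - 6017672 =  - 2^3 *67^1*103^1*109^1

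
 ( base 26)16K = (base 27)14f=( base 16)354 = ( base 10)852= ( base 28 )12c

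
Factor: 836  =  2^2*11^1*19^1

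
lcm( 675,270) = 1350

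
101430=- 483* ( - 210) 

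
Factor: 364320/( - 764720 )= - 414/869=-  2^1*3^2*11^( - 1)*23^1 * 79^( - 1)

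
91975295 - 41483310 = 50491985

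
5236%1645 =301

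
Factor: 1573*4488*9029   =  63741345096= 2^3* 3^1*11^3 *13^1*17^1*9029^1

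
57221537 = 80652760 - 23431223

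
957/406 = 33/14 = 2.36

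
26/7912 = 13/3956 = 0.00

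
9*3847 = 34623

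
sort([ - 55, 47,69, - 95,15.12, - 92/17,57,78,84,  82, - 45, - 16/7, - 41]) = [- 95,-55,-45, - 41, - 92/17, - 16/7,15.12,47, 57, 69,78 , 82, 84 ] 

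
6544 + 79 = 6623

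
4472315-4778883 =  - 306568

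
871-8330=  - 7459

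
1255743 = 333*3771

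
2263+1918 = 4181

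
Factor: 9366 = 2^1*3^1*7^1 * 223^1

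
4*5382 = 21528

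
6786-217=6569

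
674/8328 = 337/4164 = 0.08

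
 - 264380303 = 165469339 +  - 429849642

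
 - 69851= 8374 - 78225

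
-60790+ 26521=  - 34269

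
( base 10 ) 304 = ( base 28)ao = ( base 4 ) 10300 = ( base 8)460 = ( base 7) 613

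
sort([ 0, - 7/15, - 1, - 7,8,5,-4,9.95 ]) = [  -  7,-4 ,-1,-7/15, 0,5,8,9.95 ] 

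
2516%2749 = 2516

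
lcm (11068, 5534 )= 11068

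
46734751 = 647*72233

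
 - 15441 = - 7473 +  - 7968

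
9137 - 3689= 5448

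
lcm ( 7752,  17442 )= 69768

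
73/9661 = 73/9661=0.01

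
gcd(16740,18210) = 30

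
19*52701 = 1001319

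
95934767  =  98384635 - 2449868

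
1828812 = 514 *3558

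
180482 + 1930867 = 2111349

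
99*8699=861201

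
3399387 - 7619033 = -4219646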